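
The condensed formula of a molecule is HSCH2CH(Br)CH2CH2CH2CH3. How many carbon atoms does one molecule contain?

6

Atom tally by fragment:
  HSCH2 → C:1 H:3 S:1
  CH(Br) → C:1 H:1 Br:1
  CH2 → C:1 H:2
  CH2 → C:1 H:2
  CH2 → C:1 H:2
  CH3 → C:1 H:3
Element totals:
  C: 6
  H: 13
  Br: 1
  S: 1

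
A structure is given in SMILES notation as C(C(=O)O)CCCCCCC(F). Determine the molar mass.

Atom tally by fragment:
  HOOCCH2 → C:2 H:3 O:2
  CH2 → C:1 H:2
  CH2 → C:1 H:2
  CH2 → C:1 H:2
  CH2 → C:1 H:2
  CH2 → C:1 H:2
  CH2 → C:1 H:2
  CH2F → C:1 H:2 F:1
Element totals:
  C: 9
  H: 17
  F: 1
  O: 2
Molecular formula: C9H17FO2.
  M = 9(12.011) + 17(1.008) + 18.998 + 2(15.999)
    = 108.099 + 17.136 + 18.998 + 31.998 = 176.231

176.23 g/mol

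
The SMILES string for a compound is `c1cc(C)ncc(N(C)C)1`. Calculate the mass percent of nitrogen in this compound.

20.57%

Atom tally by fragment:
  pyridine ring core → C:5 H:5 N:1
  (− 2 ring H displaced by substituents)
  + CH3 → C:1 H:3
  + N(CH3)2 → N:1 C:2 H:6
Element totals:
  C: 8
  H: 12
  N: 2
Molecular formula: C8H12N2.
Molar mass = 136.198 g/mol.
Mass from N: 2 × 14.007 = 28.014 g/mol.
%N = 28.014 / 136.198 × 100 = 20.57%.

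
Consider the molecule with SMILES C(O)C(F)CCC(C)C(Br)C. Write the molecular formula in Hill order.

C8H16BrFO

Atom tally by fragment:
  HOCH2 → C:1 H:3 O:1
  CH(F) → C:1 H:1 F:1
  CH2 → C:1 H:2
  CH2 → C:1 H:2
  CH(CH3) → C:2 H:4
  CH(Br) → C:1 H:1 Br:1
  CH3 → C:1 H:3
Element totals:
  C: 8
  H: 16
  Br: 1
  F: 1
  O: 1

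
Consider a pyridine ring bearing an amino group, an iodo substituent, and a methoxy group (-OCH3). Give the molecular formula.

Atom tally by fragment:
  pyridine ring core → C:5 H:5 N:1
  (− 3 ring H displaced by substituents)
  + NH2 → N:1 H:2
  + I → I:1
  + OCH3 → C:1 H:3 O:1
Element totals:
  C: 6
  H: 7
  I: 1
  N: 2
  O: 1

C6H7IN2O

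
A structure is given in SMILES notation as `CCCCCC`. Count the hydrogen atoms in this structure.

Atom tally by fragment:
  CH3 → C:1 H:3
  CH2 → C:1 H:2
  CH2 → C:1 H:2
  CH2 → C:1 H:2
  CH2 → C:1 H:2
  CH3 → C:1 H:3
Element totals:
  C: 6
  H: 14

14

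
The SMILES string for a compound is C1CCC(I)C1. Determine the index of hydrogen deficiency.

Atom tally by fragment:
  cyclopentane ring core → C:5 H:10
  (− 1 ring H displaced by substituents)
  + I → I:1
Element totals:
  C: 5
  H: 9
  I: 1
Molecular formula: C5H9I.
DoU = (2C + 2 + N − H − X) / 2 = (2·5 + 2 + 0 − 9 − 1) / 2 = 1.

1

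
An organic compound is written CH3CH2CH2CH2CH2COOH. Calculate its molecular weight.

116.16 g/mol

Atom tally by fragment:
  CH3 → C:1 H:3
  CH2 → C:1 H:2
  CH2 → C:1 H:2
  CH2 → C:1 H:2
  CH2COOH → C:2 H:3 O:2
Element totals:
  C: 6
  H: 12
  O: 2
Molecular formula: C6H12O2.
  M = 6(12.011) + 12(1.008) + 2(15.999)
    = 72.066 + 12.096 + 31.998 = 116.160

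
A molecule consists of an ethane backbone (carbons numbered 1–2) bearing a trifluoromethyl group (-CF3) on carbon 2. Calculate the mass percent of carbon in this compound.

Atom tally by fragment:
  CH3 → C:1 H:3
  CH2CF3 → C:2 H:2 F:3
Element totals:
  C: 3
  H: 5
  F: 3
Molecular formula: C3H5F3.
Molar mass = 98.067 g/mol.
Mass from C: 3 × 12.011 = 36.033 g/mol.
%C = 36.033 / 98.067 × 100 = 36.74%.

36.74%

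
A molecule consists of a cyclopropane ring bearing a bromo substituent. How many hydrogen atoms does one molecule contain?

5

Atom tally by fragment:
  cyclopropane ring core → C:3 H:6
  (− 1 ring H displaced by substituents)
  + Br → Br:1
Element totals:
  C: 3
  H: 5
  Br: 1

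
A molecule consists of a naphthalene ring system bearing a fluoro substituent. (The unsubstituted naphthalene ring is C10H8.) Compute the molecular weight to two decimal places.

146.16 g/mol

Atom tally by fragment:
  naphthalene ring system core → C:10 H:8
  (− 1 ring H displaced by substituents)
  + F → F:1
Element totals:
  C: 10
  H: 7
  F: 1
Molecular formula: C10H7F.
  M = 10(12.011) + 7(1.008) + 18.998
    = 120.110 + 7.056 + 18.998 = 146.164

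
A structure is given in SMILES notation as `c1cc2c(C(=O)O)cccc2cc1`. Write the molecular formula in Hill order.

Atom tally by fragment:
  naphthalene ring system core → C:10 H:8
  (− 1 ring H displaced by substituents)
  + COOH → C:1 H:1 O:2
Element totals:
  C: 11
  H: 8
  O: 2

C11H8O2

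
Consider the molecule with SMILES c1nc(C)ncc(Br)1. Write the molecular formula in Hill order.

Atom tally by fragment:
  pyrimidine ring core → C:4 H:4 N:2
  (− 2 ring H displaced by substituents)
  + CH3 → C:1 H:3
  + Br → Br:1
Element totals:
  C: 5
  H: 5
  Br: 1
  N: 2

C5H5BrN2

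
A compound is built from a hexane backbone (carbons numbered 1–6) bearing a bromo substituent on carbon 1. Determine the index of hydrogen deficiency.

Atom tally by fragment:
  BrCH2 → C:1 H:2 Br:1
  CH2 → C:1 H:2
  CH2 → C:1 H:2
  CH2 → C:1 H:2
  CH2 → C:1 H:2
  CH3 → C:1 H:3
Element totals:
  C: 6
  H: 13
  Br: 1
Molecular formula: C6H13Br.
DoU = (2C + 2 + N − H − X) / 2 = (2·6 + 2 + 0 − 13 − 1) / 2 = 0.

0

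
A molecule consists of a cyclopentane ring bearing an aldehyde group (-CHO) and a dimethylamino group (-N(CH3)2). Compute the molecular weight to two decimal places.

Atom tally by fragment:
  cyclopentane ring core → C:5 H:10
  (− 2 ring H displaced by substituents)
  + CHO → C:1 H:1 O:1
  + N(CH3)2 → N:1 C:2 H:6
Element totals:
  C: 8
  H: 15
  N: 1
  O: 1
Molecular formula: C8H15NO.
  M = 8(12.011) + 15(1.008) + 14.007 + 15.999
    = 96.088 + 15.120 + 14.007 + 15.999 = 141.214

141.21 g/mol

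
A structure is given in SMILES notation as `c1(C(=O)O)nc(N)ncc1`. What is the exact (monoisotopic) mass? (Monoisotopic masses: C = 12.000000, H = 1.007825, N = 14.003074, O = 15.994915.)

139.0382

Atom tally by fragment:
  pyrimidine ring core → C:4 H:4 N:2
  (− 2 ring H displaced by substituents)
  + COOH → C:1 H:1 O:2
  + NH2 → N:1 H:2
Element totals:
  C: 5
  H: 5
  N: 3
  O: 2
Molecular formula: C5H5N3O2.
  M = 5(12.0) + 5(1.007825) + 3(14.003074) + 2(15.994915)
    = 60.000000 + 5.039125 + 42.009222 + 31.989830 = 139.038177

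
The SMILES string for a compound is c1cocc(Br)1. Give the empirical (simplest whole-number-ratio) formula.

C4H3BrO

Atom tally by fragment:
  furan ring core → C:4 H:4 O:1
  (− 1 ring H displaced by substituents)
  + Br → Br:1
Element totals:
  C: 4
  H: 3
  Br: 1
  O: 1
Molecular formula: C4H3BrO.
gcd of subscripts (1, 4, 3, 1) = 1, so the empirical formula equals the molecular formula.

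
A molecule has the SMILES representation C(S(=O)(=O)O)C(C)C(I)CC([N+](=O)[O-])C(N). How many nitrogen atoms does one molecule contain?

2

Atom tally by fragment:
  HO3SCH2 → C:1 H:3 S:1 O:3
  CH(CH3) → C:2 H:4
  CH(I) → C:1 H:1 I:1
  CH2 → C:1 H:2
  CH(NO2) → C:1 H:1 N:1 O:2
  CH2NH2 → C:1 H:4 N:1
Element totals:
  C: 7
  H: 15
  I: 1
  N: 2
  O: 5
  S: 1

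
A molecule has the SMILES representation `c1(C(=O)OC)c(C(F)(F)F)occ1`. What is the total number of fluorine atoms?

Atom tally by fragment:
  furan ring core → C:4 H:4 O:1
  (− 2 ring H displaced by substituents)
  + COOCH3 → C:2 H:3 O:2
  + CF3 → C:1 F:3
Element totals:
  C: 7
  H: 5
  F: 3
  O: 3

3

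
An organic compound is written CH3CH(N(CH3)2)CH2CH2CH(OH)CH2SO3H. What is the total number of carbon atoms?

Atom tally by fragment:
  CH3 → C:1 H:3
  CH(N(CH3)2) → C:3 H:7 N:1
  CH2 → C:1 H:2
  CH2 → C:1 H:2
  CH(OH) → C:1 H:2 O:1
  CH2SO3H → C:1 H:3 S:1 O:3
Element totals:
  C: 8
  H: 19
  N: 1
  O: 4
  S: 1

8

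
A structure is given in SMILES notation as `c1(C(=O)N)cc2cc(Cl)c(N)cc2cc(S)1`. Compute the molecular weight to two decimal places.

252.72 g/mol

Atom tally by fragment:
  naphthalene ring system core → C:10 H:8
  (− 4 ring H displaced by substituents)
  + CONH2 → C:1 H:2 O:1 N:1
  + Cl → Cl:1
  + NH2 → N:1 H:2
  + SH → S:1 H:1
Element totals:
  C: 11
  H: 9
  Cl: 1
  N: 2
  O: 1
  S: 1
Molecular formula: C11H9ClN2OS.
  M = 11(12.011) + 9(1.008) + 35.45 + 2(14.007) + 15.999 + 32.06
    = 132.121 + 9.072 + 35.450 + 28.014 + 15.999 + 32.060 = 252.716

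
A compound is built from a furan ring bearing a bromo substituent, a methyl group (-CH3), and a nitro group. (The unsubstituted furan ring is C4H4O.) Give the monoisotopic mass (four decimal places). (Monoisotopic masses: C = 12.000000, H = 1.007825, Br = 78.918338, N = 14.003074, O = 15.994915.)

Atom tally by fragment:
  furan ring core → C:4 H:4 O:1
  (− 3 ring H displaced by substituents)
  + Br → Br:1
  + CH3 → C:1 H:3
  + NO2 → N:1 O:2
Element totals:
  C: 5
  H: 4
  Br: 1
  N: 1
  O: 3
Molecular formula: C5H4BrNO3.
  M = 5(12.0) + 4(1.007825) + 78.918338 + 14.003074 + 3(15.994915)
    = 60.000000 + 4.031300 + 78.918338 + 14.003074 + 47.984745 = 204.937457

204.9375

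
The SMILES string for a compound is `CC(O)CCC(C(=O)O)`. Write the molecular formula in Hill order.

Atom tally by fragment:
  CH3 → C:1 H:3
  CH(OH) → C:1 H:2 O:1
  CH2 → C:1 H:2
  CH2 → C:1 H:2
  CH2COOH → C:2 H:3 O:2
Element totals:
  C: 6
  H: 12
  O: 3

C6H12O3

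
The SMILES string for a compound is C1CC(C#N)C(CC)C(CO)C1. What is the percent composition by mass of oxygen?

Atom tally by fragment:
  cyclohexane ring core → C:6 H:12
  (− 3 ring H displaced by substituents)
  + CN → C:1 N:1
  + C2H5 → C:2 H:5
  + CH2OH → C:1 H:3 O:1
Element totals:
  C: 10
  H: 17
  N: 1
  O: 1
Molecular formula: C10H17NO.
Molar mass = 167.252 g/mol.
Mass from O: 1 × 15.999 = 15.999 g/mol.
%O = 15.999 / 167.252 × 100 = 9.57%.

9.57%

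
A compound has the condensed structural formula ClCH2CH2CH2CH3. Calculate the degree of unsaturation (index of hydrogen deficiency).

0

Atom tally by fragment:
  ClCH2 → C:1 H:2 Cl:1
  CH2 → C:1 H:2
  CH2 → C:1 H:2
  CH3 → C:1 H:3
Element totals:
  C: 4
  H: 9
  Cl: 1
Molecular formula: C4H9Cl.
DoU = (2C + 2 + N − H − X) / 2 = (2·4 + 2 + 0 − 9 − 1) / 2 = 0.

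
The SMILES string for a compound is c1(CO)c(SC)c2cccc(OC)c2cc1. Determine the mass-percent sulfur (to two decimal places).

Atom tally by fragment:
  naphthalene ring system core → C:10 H:8
  (− 3 ring H displaced by substituents)
  + CH2OH → C:1 H:3 O:1
  + SCH3 → C:1 H:3 S:1
  + OCH3 → C:1 H:3 O:1
Element totals:
  C: 13
  H: 14
  O: 2
  S: 1
Molecular formula: C13H14O2S.
Molar mass = 234.313 g/mol.
Mass from S: 1 × 32.06 = 32.060 g/mol.
%S = 32.060 / 234.313 × 100 = 13.68%.

13.68%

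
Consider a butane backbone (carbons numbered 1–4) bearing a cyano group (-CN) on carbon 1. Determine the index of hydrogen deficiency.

2

Atom tally by fragment:
  NCCH2 → C:2 H:2 N:1
  CH2 → C:1 H:2
  CH2 → C:1 H:2
  CH3 → C:1 H:3
Element totals:
  C: 5
  H: 9
  N: 1
Molecular formula: C5H9N.
DoU = (2C + 2 + N − H − X) / 2 = (2·5 + 2 + 1 − 9 − 0) / 2 = 2.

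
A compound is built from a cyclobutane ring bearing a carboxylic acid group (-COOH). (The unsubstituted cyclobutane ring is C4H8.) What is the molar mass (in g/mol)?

100.12 g/mol

Atom tally by fragment:
  cyclobutane ring core → C:4 H:8
  (− 1 ring H displaced by substituents)
  + COOH → C:1 H:1 O:2
Element totals:
  C: 5
  H: 8
  O: 2
Molecular formula: C5H8O2.
  M = 5(12.011) + 8(1.008) + 2(15.999)
    = 60.055 + 8.064 + 31.998 = 100.117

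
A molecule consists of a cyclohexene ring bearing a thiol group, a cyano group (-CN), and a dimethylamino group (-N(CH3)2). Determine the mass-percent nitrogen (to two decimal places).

15.37%

Atom tally by fragment:
  cyclohexene ring core → C:6 H:10
  (− 3 ring H displaced by substituents)
  + SH → S:1 H:1
  + CN → C:1 N:1
  + N(CH3)2 → N:1 C:2 H:6
Element totals:
  C: 9
  H: 14
  N: 2
  S: 1
Molecular formula: C9H14N2S.
Molar mass = 182.285 g/mol.
Mass from N: 2 × 14.007 = 28.014 g/mol.
%N = 28.014 / 182.285 × 100 = 15.37%.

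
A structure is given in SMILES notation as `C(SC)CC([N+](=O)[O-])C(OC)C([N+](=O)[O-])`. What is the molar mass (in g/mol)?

238.26 g/mol

Atom tally by fragment:
  CH3SCH2 → C:2 H:5 S:1
  CH2 → C:1 H:2
  CH(NO2) → C:1 H:1 N:1 O:2
  CH(OCH3) → C:2 H:4 O:1
  CH2NO2 → C:1 H:2 N:1 O:2
Element totals:
  C: 7
  H: 14
  N: 2
  O: 5
  S: 1
Molecular formula: C7H14N2O5S.
  M = 7(12.011) + 14(1.008) + 2(14.007) + 5(15.999) + 32.06
    = 84.077 + 14.112 + 28.014 + 79.995 + 32.060 = 238.258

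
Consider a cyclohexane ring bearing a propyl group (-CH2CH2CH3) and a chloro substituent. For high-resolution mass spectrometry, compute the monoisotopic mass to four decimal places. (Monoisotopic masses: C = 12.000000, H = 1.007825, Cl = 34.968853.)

160.1019

Atom tally by fragment:
  cyclohexane ring core → C:6 H:12
  (− 2 ring H displaced by substituents)
  + CH2CH2CH3 → C:3 H:7
  + Cl → Cl:1
Element totals:
  C: 9
  H: 17
  Cl: 1
Molecular formula: C9H17Cl.
  M = 9(12.0) + 17(1.007825) + 34.968853
    = 108.000000 + 17.133025 + 34.968853 = 160.101878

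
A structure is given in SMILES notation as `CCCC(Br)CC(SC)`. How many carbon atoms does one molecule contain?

7

Atom tally by fragment:
  CH3 → C:1 H:3
  CH2 → C:1 H:2
  CH2 → C:1 H:2
  CH(Br) → C:1 H:1 Br:1
  CH2 → C:1 H:2
  CH2SCH3 → C:2 H:5 S:1
Element totals:
  C: 7
  H: 15
  Br: 1
  S: 1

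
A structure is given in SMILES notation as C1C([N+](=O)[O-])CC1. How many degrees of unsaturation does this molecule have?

2

Atom tally by fragment:
  cyclobutane ring core → C:4 H:8
  (− 1 ring H displaced by substituents)
  + NO2 → N:1 O:2
Element totals:
  C: 4
  H: 7
  N: 1
  O: 2
Molecular formula: C4H7NO2.
DoU = (2C + 2 + N − H − X) / 2 = (2·4 + 2 + 1 − 7 − 0) / 2 = 2.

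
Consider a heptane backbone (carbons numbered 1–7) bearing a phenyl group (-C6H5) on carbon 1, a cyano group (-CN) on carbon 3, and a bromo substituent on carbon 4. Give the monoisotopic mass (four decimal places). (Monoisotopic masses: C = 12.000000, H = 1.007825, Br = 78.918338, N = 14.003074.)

Atom tally by fragment:
  C6H5CH2 → C:7 H:7
  CH2 → C:1 H:2
  CH(CN) → C:2 H:1 N:1
  CH(Br) → C:1 H:1 Br:1
  CH2 → C:1 H:2
  CH2 → C:1 H:2
  CH3 → C:1 H:3
Element totals:
  C: 14
  H: 18
  Br: 1
  N: 1
Molecular formula: C14H18BrN.
  M = 14(12.0) + 18(1.007825) + 78.918338 + 14.003074
    = 168.000000 + 18.140850 + 78.918338 + 14.003074 = 279.062262

279.0623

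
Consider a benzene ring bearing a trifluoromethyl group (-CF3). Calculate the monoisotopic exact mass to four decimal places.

146.0343

Atom tally by fragment:
  benzene ring core → C:6 H:6
  (− 1 ring H displaced by substituents)
  + CF3 → C:1 F:3
Element totals:
  C: 7
  H: 5
  F: 3
Molecular formula: C7H5F3.
  M = 7(12.0) + 5(1.007825) + 3(18.998403)
    = 84.000000 + 5.039125 + 56.995209 = 146.034334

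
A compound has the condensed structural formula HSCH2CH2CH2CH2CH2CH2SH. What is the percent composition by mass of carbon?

47.95%

Atom tally by fragment:
  HSCH2 → C:1 H:3 S:1
  CH2 → C:1 H:2
  CH2 → C:1 H:2
  CH2 → C:1 H:2
  CH2 → C:1 H:2
  CH2SH → C:1 H:3 S:1
Element totals:
  C: 6
  H: 14
  S: 2
Molecular formula: C6H14S2.
Molar mass = 150.298 g/mol.
Mass from C: 6 × 12.011 = 72.066 g/mol.
%C = 72.066 / 150.298 × 100 = 47.95%.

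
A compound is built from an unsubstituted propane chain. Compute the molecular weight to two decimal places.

Atom tally by fragment:
  CH3 → C:1 H:3
  CH2 → C:1 H:2
  CH3 → C:1 H:3
Element totals:
  C: 3
  H: 8
Molecular formula: C3H8.
  M = 3(12.011) + 8(1.008)
    = 36.033 + 8.064 = 44.097

44.10 g/mol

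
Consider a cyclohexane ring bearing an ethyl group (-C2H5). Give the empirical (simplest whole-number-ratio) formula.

Atom tally by fragment:
  cyclohexane ring core → C:6 H:12
  (− 1 ring H displaced by substituents)
  + C2H5 → C:2 H:5
Element totals:
  C: 8
  H: 16
Molecular formula: C8H16.
gcd of subscripts = 8; dividing each by 8:
  C: 8/8 = 1
  H: 16/8 = 2

CH2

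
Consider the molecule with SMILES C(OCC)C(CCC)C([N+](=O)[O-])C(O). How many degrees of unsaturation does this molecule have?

Atom tally by fragment:
  C2H5OCH2 → C:3 H:7 O:1
  CH(CH2CH2CH3) → C:4 H:8
  CH(NO2) → C:1 H:1 N:1 O:2
  CH2OH → C:1 H:3 O:1
Element totals:
  C: 9
  H: 19
  N: 1
  O: 4
Molecular formula: C9H19NO4.
DoU = (2C + 2 + N − H − X) / 2 = (2·9 + 2 + 1 − 19 − 0) / 2 = 1.

1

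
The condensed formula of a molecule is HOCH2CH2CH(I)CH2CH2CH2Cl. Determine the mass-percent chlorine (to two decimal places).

13.50%

Atom tally by fragment:
  HOCH2CH2 → C:2 H:5 O:1
  CH(I) → C:1 H:1 I:1
  CH2 → C:1 H:2
  CH2 → C:1 H:2
  CH2Cl → C:1 H:2 Cl:1
Element totals:
  C: 6
  H: 12
  Cl: 1
  I: 1
  O: 1
Molecular formula: C6H12ClIO.
Molar mass = 262.515 g/mol.
Mass from Cl: 1 × 35.45 = 35.450 g/mol.
%Cl = 35.450 / 262.515 × 100 = 13.50%.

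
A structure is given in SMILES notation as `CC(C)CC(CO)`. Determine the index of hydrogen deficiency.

Atom tally by fragment:
  CH3 → C:1 H:3
  CH(CH3) → C:2 H:4
  CH2 → C:1 H:2
  CH2CH2OH → C:2 H:5 O:1
Element totals:
  C: 6
  H: 14
  O: 1
Molecular formula: C6H14O.
DoU = (2C + 2 + N − H − X) / 2 = (2·6 + 2 + 0 − 14 − 0) / 2 = 0.

0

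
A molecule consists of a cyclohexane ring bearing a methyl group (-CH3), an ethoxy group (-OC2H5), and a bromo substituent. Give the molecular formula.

C9H17BrO

Atom tally by fragment:
  cyclohexane ring core → C:6 H:12
  (− 3 ring H displaced by substituents)
  + CH3 → C:1 H:3
  + OC2H5 → C:2 H:5 O:1
  + Br → Br:1
Element totals:
  C: 9
  H: 17
  Br: 1
  O: 1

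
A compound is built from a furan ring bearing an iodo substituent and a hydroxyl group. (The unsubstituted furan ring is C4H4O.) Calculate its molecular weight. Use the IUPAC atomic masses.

Atom tally by fragment:
  furan ring core → C:4 H:4 O:1
  (− 2 ring H displaced by substituents)
  + I → I:1
  + OH → O:1 H:1
Element totals:
  C: 4
  H: 3
  I: 1
  O: 2
Molecular formula: C4H3IO2.
  M = 4(12.011) + 3(1.008) + 126.904 + 2(15.999)
    = 48.044 + 3.024 + 126.904 + 31.998 = 209.970

209.97 g/mol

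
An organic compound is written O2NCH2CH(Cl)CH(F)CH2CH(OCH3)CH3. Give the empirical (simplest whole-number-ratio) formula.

C7H13ClFNO3

Element totals:
  C: 7
  H: 13
  Cl: 1
  F: 1
  N: 1
  O: 3
Molecular formula: C7H13ClFNO3.
gcd of subscripts (7, 1, 1, 13, 1, 3) = 1, so the empirical formula equals the molecular formula.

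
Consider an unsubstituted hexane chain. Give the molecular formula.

Atom tally by fragment:
  CH3 → C:1 H:3
  CH2 → C:1 H:2
  CH2 → C:1 H:2
  CH2 → C:1 H:2
  CH2 → C:1 H:2
  CH3 → C:1 H:3
Element totals:
  C: 6
  H: 14

C6H14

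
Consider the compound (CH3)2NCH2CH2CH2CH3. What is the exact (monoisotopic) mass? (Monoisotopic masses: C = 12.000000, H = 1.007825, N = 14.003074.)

Element totals:
  C: 6
  H: 15
  N: 1
Molecular formula: C6H15N.
  M = 6(12.0) + 15(1.007825) + 14.003074
    = 72.000000 + 15.117375 + 14.003074 = 101.120449

101.1204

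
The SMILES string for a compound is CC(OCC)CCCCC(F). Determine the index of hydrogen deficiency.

0

Atom tally by fragment:
  CH3 → C:1 H:3
  CH(OC2H5) → C:3 H:6 O:1
  CH2 → C:1 H:2
  CH2 → C:1 H:2
  CH2 → C:1 H:2
  CH2 → C:1 H:2
  CH2F → C:1 H:2 F:1
Element totals:
  C: 9
  H: 19
  F: 1
  O: 1
Molecular formula: C9H19FO.
DoU = (2C + 2 + N − H − X) / 2 = (2·9 + 2 + 0 − 19 − 1) / 2 = 0.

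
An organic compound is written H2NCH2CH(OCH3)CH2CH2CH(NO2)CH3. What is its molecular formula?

Atom tally by fragment:
  H2NCH2 → C:1 H:4 N:1
  CH(OCH3) → C:2 H:4 O:1
  CH2 → C:1 H:2
  CH2 → C:1 H:2
  CH(NO2) → C:1 H:1 N:1 O:2
  CH3 → C:1 H:3
Element totals:
  C: 7
  H: 16
  N: 2
  O: 3

C7H16N2O3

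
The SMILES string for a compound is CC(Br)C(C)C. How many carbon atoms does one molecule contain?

Atom tally by fragment:
  CH3 → C:1 H:3
  CH(Br) → C:1 H:1 Br:1
  CH(CH3) → C:2 H:4
  CH3 → C:1 H:3
Element totals:
  C: 5
  H: 11
  Br: 1

5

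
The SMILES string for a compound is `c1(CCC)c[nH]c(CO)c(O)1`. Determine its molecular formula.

C8H13NO2

Atom tally by fragment:
  pyrrole ring core → C:4 H:5 N:1
  (− 3 ring H displaced by substituents)
  + CH2CH2CH3 → C:3 H:7
  + CH2OH → C:1 H:3 O:1
  + OH → O:1 H:1
Element totals:
  C: 8
  H: 13
  N: 1
  O: 2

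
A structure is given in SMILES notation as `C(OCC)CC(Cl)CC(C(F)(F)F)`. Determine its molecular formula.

C8H14ClF3O

Atom tally by fragment:
  C2H5OCH2 → C:3 H:7 O:1
  CH2 → C:1 H:2
  CH(Cl) → C:1 H:1 Cl:1
  CH2 → C:1 H:2
  CH2CF3 → C:2 H:2 F:3
Element totals:
  C: 8
  H: 14
  Cl: 1
  F: 3
  O: 1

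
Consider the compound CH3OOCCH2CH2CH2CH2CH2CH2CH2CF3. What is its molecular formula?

C10H17F3O2

Atom tally by fragment:
  CH3OOCCH2 → C:3 H:5 O:2
  CH2 → C:1 H:2
  CH2 → C:1 H:2
  CH2 → C:1 H:2
  CH2 → C:1 H:2
  CH2 → C:1 H:2
  CH2CF3 → C:2 H:2 F:3
Element totals:
  C: 10
  H: 17
  F: 3
  O: 2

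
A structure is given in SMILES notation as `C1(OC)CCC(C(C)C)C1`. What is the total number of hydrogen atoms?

Atom tally by fragment:
  cyclopentane ring core → C:5 H:10
  (− 2 ring H displaced by substituents)
  + OCH3 → C:1 H:3 O:1
  + CH(CH3)2 → C:3 H:7
Element totals:
  C: 9
  H: 18
  O: 1

18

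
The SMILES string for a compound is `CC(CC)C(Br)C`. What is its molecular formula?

C6H13Br

Atom tally by fragment:
  CH3 → C:1 H:3
  CH(C2H5) → C:3 H:6
  CH(Br) → C:1 H:1 Br:1
  CH3 → C:1 H:3
Element totals:
  C: 6
  H: 13
  Br: 1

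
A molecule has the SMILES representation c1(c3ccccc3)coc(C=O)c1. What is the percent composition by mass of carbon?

Atom tally by fragment:
  furan ring core → C:4 H:4 O:1
  (− 2 ring H displaced by substituents)
  + C6H5 → C:6 H:5
  + CHO → C:1 H:1 O:1
Element totals:
  C: 11
  H: 8
  O: 2
Molecular formula: C11H8O2.
Molar mass = 172.183 g/mol.
Mass from C: 11 × 12.011 = 132.121 g/mol.
%C = 132.121 / 172.183 × 100 = 76.73%.

76.73%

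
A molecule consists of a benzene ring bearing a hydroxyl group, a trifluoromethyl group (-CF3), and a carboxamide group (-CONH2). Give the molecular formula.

Atom tally by fragment:
  benzene ring core → C:6 H:6
  (− 3 ring H displaced by substituents)
  + OH → O:1 H:1
  + CF3 → C:1 F:3
  + CONH2 → C:1 H:2 O:1 N:1
Element totals:
  C: 8
  H: 6
  F: 3
  N: 1
  O: 2

C8H6F3NO2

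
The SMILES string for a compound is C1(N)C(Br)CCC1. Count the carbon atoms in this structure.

5

Atom tally by fragment:
  cyclopentane ring core → C:5 H:10
  (− 2 ring H displaced by substituents)
  + NH2 → N:1 H:2
  + Br → Br:1
Element totals:
  C: 5
  H: 10
  Br: 1
  N: 1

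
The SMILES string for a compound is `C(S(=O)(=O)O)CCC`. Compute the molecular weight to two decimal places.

138.18 g/mol

Atom tally by fragment:
  HO3SCH2 → C:1 H:3 S:1 O:3
  CH2 → C:1 H:2
  CH2 → C:1 H:2
  CH3 → C:1 H:3
Element totals:
  C: 4
  H: 10
  O: 3
  S: 1
Molecular formula: C4H10O3S.
  M = 4(12.011) + 10(1.008) + 3(15.999) + 32.06
    = 48.044 + 10.080 + 47.997 + 32.060 = 138.181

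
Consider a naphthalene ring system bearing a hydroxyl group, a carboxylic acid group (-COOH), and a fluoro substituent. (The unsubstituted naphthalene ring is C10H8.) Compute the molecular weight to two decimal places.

206.17 g/mol

Atom tally by fragment:
  naphthalene ring system core → C:10 H:8
  (− 3 ring H displaced by substituents)
  + OH → O:1 H:1
  + COOH → C:1 H:1 O:2
  + F → F:1
Element totals:
  C: 11
  H: 7
  F: 1
  O: 3
Molecular formula: C11H7FO3.
  M = 11(12.011) + 7(1.008) + 18.998 + 3(15.999)
    = 132.121 + 7.056 + 18.998 + 47.997 = 206.172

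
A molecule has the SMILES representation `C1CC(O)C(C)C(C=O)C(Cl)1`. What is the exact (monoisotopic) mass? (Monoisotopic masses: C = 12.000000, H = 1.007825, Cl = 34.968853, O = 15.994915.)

Atom tally by fragment:
  cyclohexane ring core → C:6 H:12
  (− 4 ring H displaced by substituents)
  + OH → O:1 H:1
  + CH3 → C:1 H:3
  + CHO → C:1 H:1 O:1
  + Cl → Cl:1
Element totals:
  C: 8
  H: 13
  Cl: 1
  O: 2
Molecular formula: C8H13ClO2.
  M = 8(12.0) + 13(1.007825) + 34.968853 + 2(15.994915)
    = 96.000000 + 13.101725 + 34.968853 + 31.989830 = 176.060408

176.0604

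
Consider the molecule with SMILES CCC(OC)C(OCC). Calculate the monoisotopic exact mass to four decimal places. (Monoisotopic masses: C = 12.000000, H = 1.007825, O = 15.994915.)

Atom tally by fragment:
  CH3 → C:1 H:3
  CH2 → C:1 H:2
  CH(OCH3) → C:2 H:4 O:1
  CH2OC2H5 → C:3 H:7 O:1
Element totals:
  C: 7
  H: 16
  O: 2
Molecular formula: C7H16O2.
  M = 7(12.0) + 16(1.007825) + 2(15.994915)
    = 84.000000 + 16.125200 + 31.989830 = 132.115030

132.1150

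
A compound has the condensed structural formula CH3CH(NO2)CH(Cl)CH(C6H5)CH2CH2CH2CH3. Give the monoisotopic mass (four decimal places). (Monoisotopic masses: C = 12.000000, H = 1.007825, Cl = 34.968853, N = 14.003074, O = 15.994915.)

269.1183

Element totals:
  C: 14
  H: 20
  Cl: 1
  N: 1
  O: 2
Molecular formula: C14H20ClNO2.
  M = 14(12.0) + 20(1.007825) + 34.968853 + 14.003074 + 2(15.994915)
    = 168.000000 + 20.156500 + 34.968853 + 14.003074 + 31.989830 = 269.118257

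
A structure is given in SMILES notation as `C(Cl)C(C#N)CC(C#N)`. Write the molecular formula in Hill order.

C6H7ClN2

Atom tally by fragment:
  ClCH2 → C:1 H:2 Cl:1
  CH(CN) → C:2 H:1 N:1
  CH2 → C:1 H:2
  CH2CN → C:2 H:2 N:1
Element totals:
  C: 6
  H: 7
  Cl: 1
  N: 2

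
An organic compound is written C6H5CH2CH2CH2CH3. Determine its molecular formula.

Atom tally by fragment:
  C6H5CH2 → C:7 H:7
  CH2 → C:1 H:2
  CH2 → C:1 H:2
  CH3 → C:1 H:3
Element totals:
  C: 10
  H: 14

C10H14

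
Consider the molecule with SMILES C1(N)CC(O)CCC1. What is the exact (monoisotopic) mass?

Atom tally by fragment:
  cyclohexane ring core → C:6 H:12
  (− 2 ring H displaced by substituents)
  + NH2 → N:1 H:2
  + OH → O:1 H:1
Element totals:
  C: 6
  H: 13
  N: 1
  O: 1
Molecular formula: C6H13NO.
  M = 6(12.0) + 13(1.007825) + 14.003074 + 15.994915
    = 72.000000 + 13.101725 + 14.003074 + 15.994915 = 115.099714

115.0997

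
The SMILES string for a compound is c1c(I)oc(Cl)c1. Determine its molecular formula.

Atom tally by fragment:
  furan ring core → C:4 H:4 O:1
  (− 2 ring H displaced by substituents)
  + I → I:1
  + Cl → Cl:1
Element totals:
  C: 4
  H: 2
  Cl: 1
  I: 1
  O: 1

C4H2ClIO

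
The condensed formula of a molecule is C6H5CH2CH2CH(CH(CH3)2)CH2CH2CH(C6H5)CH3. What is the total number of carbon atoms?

Atom tally by fragment:
  C6H5CH2 → C:7 H:7
  CH2 → C:1 H:2
  CH(CH(CH3)2) → C:4 H:8
  CH2 → C:1 H:2
  CH2 → C:1 H:2
  CH(C6H5) → C:7 H:6
  CH3 → C:1 H:3
Element totals:
  C: 22
  H: 30

22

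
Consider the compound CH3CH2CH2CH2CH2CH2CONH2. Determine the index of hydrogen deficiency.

1

Atom tally by fragment:
  CH3 → C:1 H:3
  CH2 → C:1 H:2
  CH2 → C:1 H:2
  CH2 → C:1 H:2
  CH2 → C:1 H:2
  CH2CONH2 → C:2 H:4 O:1 N:1
Element totals:
  C: 7
  H: 15
  N: 1
  O: 1
Molecular formula: C7H15NO.
DoU = (2C + 2 + N − H − X) / 2 = (2·7 + 2 + 1 − 15 − 0) / 2 = 1.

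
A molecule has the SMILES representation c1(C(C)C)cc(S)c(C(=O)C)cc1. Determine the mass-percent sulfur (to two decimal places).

16.50%

Atom tally by fragment:
  benzene ring core → C:6 H:6
  (− 3 ring H displaced by substituents)
  + CH(CH3)2 → C:3 H:7
  + SH → S:1 H:1
  + COCH3 → C:2 H:3 O:1
Element totals:
  C: 11
  H: 14
  O: 1
  S: 1
Molecular formula: C11H14OS.
Molar mass = 194.292 g/mol.
Mass from S: 1 × 32.06 = 32.060 g/mol.
%S = 32.060 / 194.292 × 100 = 16.50%.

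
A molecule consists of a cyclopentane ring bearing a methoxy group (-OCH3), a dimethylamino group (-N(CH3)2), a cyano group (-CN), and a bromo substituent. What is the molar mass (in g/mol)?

Atom tally by fragment:
  cyclopentane ring core → C:5 H:10
  (− 4 ring H displaced by substituents)
  + OCH3 → C:1 H:3 O:1
  + N(CH3)2 → N:1 C:2 H:6
  + CN → C:1 N:1
  + Br → Br:1
Element totals:
  C: 9
  H: 15
  Br: 1
  N: 2
  O: 1
Molecular formula: C9H15BrN2O.
  M = 9(12.011) + 15(1.008) + 79.904 + 2(14.007) + 15.999
    = 108.099 + 15.120 + 79.904 + 28.014 + 15.999 = 247.136

247.14 g/mol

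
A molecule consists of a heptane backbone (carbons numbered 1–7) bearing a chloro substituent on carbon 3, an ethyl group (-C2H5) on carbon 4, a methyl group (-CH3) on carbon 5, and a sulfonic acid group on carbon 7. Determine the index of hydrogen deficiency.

0

Atom tally by fragment:
  CH3 → C:1 H:3
  CH2 → C:1 H:2
  CH(Cl) → C:1 H:1 Cl:1
  CH(C2H5) → C:3 H:6
  CH(CH3) → C:2 H:4
  CH2 → C:1 H:2
  CH2SO3H → C:1 H:3 S:1 O:3
Element totals:
  C: 10
  H: 21
  Cl: 1
  O: 3
  S: 1
Molecular formula: C10H21ClO3S.
DoU = (2C + 2 + N − H − X) / 2 = (2·10 + 2 + 0 − 21 − 1) / 2 = 0.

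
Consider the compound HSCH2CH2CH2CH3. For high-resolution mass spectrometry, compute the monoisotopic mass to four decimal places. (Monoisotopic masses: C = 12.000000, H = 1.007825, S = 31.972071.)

90.0503

Atom tally by fragment:
  HSCH2 → C:1 H:3 S:1
  CH2 → C:1 H:2
  CH2 → C:1 H:2
  CH3 → C:1 H:3
Element totals:
  C: 4
  H: 10
  S: 1
Molecular formula: C4H10S.
  M = 4(12.0) + 10(1.007825) + 31.972071
    = 48.000000 + 10.078250 + 31.972071 = 90.050321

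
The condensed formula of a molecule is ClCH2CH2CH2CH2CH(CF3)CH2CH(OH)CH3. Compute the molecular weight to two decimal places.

Atom tally by fragment:
  ClCH2 → C:1 H:2 Cl:1
  CH2 → C:1 H:2
  CH2 → C:1 H:2
  CH2 → C:1 H:2
  CH(CF3) → C:2 H:1 F:3
  CH2 → C:1 H:2
  CH(OH) → C:1 H:2 O:1
  CH3 → C:1 H:3
Element totals:
  C: 9
  H: 16
  Cl: 1
  F: 3
  O: 1
Molecular formula: C9H16ClF3O.
  M = 9(12.011) + 16(1.008) + 35.45 + 3(18.998) + 15.999
    = 108.099 + 16.128 + 35.450 + 56.994 + 15.999 = 232.670

232.67 g/mol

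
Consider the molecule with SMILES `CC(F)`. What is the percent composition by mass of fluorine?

Atom tally by fragment:
  CH3 → C:1 H:3
  CH2F → C:1 H:2 F:1
Element totals:
  C: 2
  H: 5
  F: 1
Molecular formula: C2H5F.
Molar mass = 48.060 g/mol.
Mass from F: 1 × 18.998 = 18.998 g/mol.
%F = 18.998 / 48.060 × 100 = 39.53%.

39.53%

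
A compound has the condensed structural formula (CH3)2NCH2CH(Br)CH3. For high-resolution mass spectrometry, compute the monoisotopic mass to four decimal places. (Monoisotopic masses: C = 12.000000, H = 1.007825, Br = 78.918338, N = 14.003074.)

165.0153

Atom tally by fragment:
  (CH3)2NCH2 → C:3 H:8 N:1
  CH(Br) → C:1 H:1 Br:1
  CH3 → C:1 H:3
Element totals:
  C: 5
  H: 12
  Br: 1
  N: 1
Molecular formula: C5H12BrN.
  M = 5(12.0) + 12(1.007825) + 78.918338 + 14.003074
    = 60.000000 + 12.093900 + 78.918338 + 14.003074 = 165.015312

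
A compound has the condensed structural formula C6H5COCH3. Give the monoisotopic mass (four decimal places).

Element totals:
  C: 8
  H: 8
  O: 1
Molecular formula: C8H8O.
  M = 8(12.0) + 8(1.007825) + 15.994915
    = 96.000000 + 8.062600 + 15.994915 = 120.057515

120.0575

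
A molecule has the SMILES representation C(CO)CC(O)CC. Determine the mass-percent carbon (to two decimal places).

60.98%

Atom tally by fragment:
  HOCH2CH2 → C:2 H:5 O:1
  CH2 → C:1 H:2
  CH(OH) → C:1 H:2 O:1
  CH2 → C:1 H:2
  CH3 → C:1 H:3
Element totals:
  C: 6
  H: 14
  O: 2
Molecular formula: C6H14O2.
Molar mass = 118.176 g/mol.
Mass from C: 6 × 12.011 = 72.066 g/mol.
%C = 72.066 / 118.176 × 100 = 60.98%.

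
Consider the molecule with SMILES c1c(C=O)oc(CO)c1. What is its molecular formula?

Atom tally by fragment:
  furan ring core → C:4 H:4 O:1
  (− 2 ring H displaced by substituents)
  + CHO → C:1 H:1 O:1
  + CH2OH → C:1 H:3 O:1
Element totals:
  C: 6
  H: 6
  O: 3

C6H6O3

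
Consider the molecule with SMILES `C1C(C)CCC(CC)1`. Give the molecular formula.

Atom tally by fragment:
  cyclopentane ring core → C:5 H:10
  (− 2 ring H displaced by substituents)
  + CH3 → C:1 H:3
  + C2H5 → C:2 H:5
Element totals:
  C: 8
  H: 16

C8H16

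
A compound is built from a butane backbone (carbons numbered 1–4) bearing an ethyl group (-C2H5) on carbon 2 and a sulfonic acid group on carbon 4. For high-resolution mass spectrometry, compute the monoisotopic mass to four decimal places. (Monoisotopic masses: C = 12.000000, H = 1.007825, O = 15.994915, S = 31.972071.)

166.0664

Atom tally by fragment:
  CH3 → C:1 H:3
  CH(C2H5) → C:3 H:6
  CH2 → C:1 H:2
  CH2SO3H → C:1 H:3 S:1 O:3
Element totals:
  C: 6
  H: 14
  O: 3
  S: 1
Molecular formula: C6H14O3S.
  M = 6(12.0) + 14(1.007825) + 3(15.994915) + 31.972071
    = 72.000000 + 14.109550 + 47.984745 + 31.972071 = 166.066366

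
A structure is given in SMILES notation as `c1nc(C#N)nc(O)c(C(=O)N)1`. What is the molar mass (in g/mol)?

Atom tally by fragment:
  pyrimidine ring core → C:4 H:4 N:2
  (− 3 ring H displaced by substituents)
  + CN → C:1 N:1
  + OH → O:1 H:1
  + CONH2 → C:1 H:2 O:1 N:1
Element totals:
  C: 6
  H: 4
  N: 4
  O: 2
Molecular formula: C6H4N4O2.
  M = 6(12.011) + 4(1.008) + 4(14.007) + 2(15.999)
    = 72.066 + 4.032 + 56.028 + 31.998 = 164.124

164.12 g/mol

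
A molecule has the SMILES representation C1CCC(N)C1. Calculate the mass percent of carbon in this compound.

70.53%

Atom tally by fragment:
  cyclopentane ring core → C:5 H:10
  (− 1 ring H displaced by substituents)
  + NH2 → N:1 H:2
Element totals:
  C: 5
  H: 11
  N: 1
Molecular formula: C5H11N.
Molar mass = 85.150 g/mol.
Mass from C: 5 × 12.011 = 60.055 g/mol.
%C = 60.055 / 85.150 × 100 = 70.53%.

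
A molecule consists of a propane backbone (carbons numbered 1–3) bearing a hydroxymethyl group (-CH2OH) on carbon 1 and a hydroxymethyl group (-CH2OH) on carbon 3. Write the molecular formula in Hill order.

C5H12O2

Atom tally by fragment:
  HOCH2CH2 → C:2 H:5 O:1
  CH2 → C:1 H:2
  CH2CH2OH → C:2 H:5 O:1
Element totals:
  C: 5
  H: 12
  O: 2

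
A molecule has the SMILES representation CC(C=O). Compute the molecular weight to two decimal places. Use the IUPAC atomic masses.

58.08 g/mol

Atom tally by fragment:
  CH3 → C:1 H:3
  CH2CHO → C:2 H:3 O:1
Element totals:
  C: 3
  H: 6
  O: 1
Molecular formula: C3H6O.
  M = 3(12.011) + 6(1.008) + 15.999
    = 36.033 + 6.048 + 15.999 = 58.080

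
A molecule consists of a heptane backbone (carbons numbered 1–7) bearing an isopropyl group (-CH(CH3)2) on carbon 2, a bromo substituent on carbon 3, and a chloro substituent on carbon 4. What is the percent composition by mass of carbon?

46.99%

Atom tally by fragment:
  CH3 → C:1 H:3
  CH(CH(CH3)2) → C:4 H:8
  CH(Br) → C:1 H:1 Br:1
  CH(Cl) → C:1 H:1 Cl:1
  CH2 → C:1 H:2
  CH2 → C:1 H:2
  CH3 → C:1 H:3
Element totals:
  C: 10
  H: 20
  Br: 1
  Cl: 1
Molecular formula: C10H20BrCl.
Molar mass = 255.624 g/mol.
Mass from C: 10 × 12.011 = 120.110 g/mol.
%C = 120.110 / 255.624 × 100 = 46.99%.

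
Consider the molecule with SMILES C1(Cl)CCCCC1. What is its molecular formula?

Atom tally by fragment:
  cyclohexane ring core → C:6 H:12
  (− 1 ring H displaced by substituents)
  + Cl → Cl:1
Element totals:
  C: 6
  H: 11
  Cl: 1

C6H11Cl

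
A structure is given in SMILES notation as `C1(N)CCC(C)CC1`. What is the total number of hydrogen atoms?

Atom tally by fragment:
  cyclohexane ring core → C:6 H:12
  (− 2 ring H displaced by substituents)
  + NH2 → N:1 H:2
  + CH3 → C:1 H:3
Element totals:
  C: 7
  H: 15
  N: 1

15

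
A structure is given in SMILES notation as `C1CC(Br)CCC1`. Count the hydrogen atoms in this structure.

11

Atom tally by fragment:
  cyclohexane ring core → C:6 H:12
  (− 1 ring H displaced by substituents)
  + Br → Br:1
Element totals:
  C: 6
  H: 11
  Br: 1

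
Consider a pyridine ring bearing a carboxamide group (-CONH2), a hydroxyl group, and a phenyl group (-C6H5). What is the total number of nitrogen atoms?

Atom tally by fragment:
  pyridine ring core → C:5 H:5 N:1
  (− 3 ring H displaced by substituents)
  + CONH2 → C:1 H:2 O:1 N:1
  + OH → O:1 H:1
  + C6H5 → C:6 H:5
Element totals:
  C: 12
  H: 10
  N: 2
  O: 2

2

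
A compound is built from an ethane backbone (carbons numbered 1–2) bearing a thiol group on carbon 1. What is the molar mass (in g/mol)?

Atom tally by fragment:
  HSCH2 → C:1 H:3 S:1
  CH3 → C:1 H:3
Element totals:
  C: 2
  H: 6
  S: 1
Molecular formula: C2H6S.
  M = 2(12.011) + 6(1.008) + 32.06
    = 24.022 + 6.048 + 32.060 = 62.130

62.13 g/mol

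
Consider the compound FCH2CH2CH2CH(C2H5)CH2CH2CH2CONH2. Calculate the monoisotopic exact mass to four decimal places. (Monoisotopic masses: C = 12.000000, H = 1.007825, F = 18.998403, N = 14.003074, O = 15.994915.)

189.1529

Atom tally by fragment:
  FCH2 → C:1 H:2 F:1
  CH2 → C:1 H:2
  CH2 → C:1 H:2
  CH(C2H5) → C:3 H:6
  CH2 → C:1 H:2
  CH2 → C:1 H:2
  CH2CONH2 → C:2 H:4 O:1 N:1
Element totals:
  C: 10
  H: 20
  F: 1
  N: 1
  O: 1
Molecular formula: C10H20FNO.
  M = 10(12.0) + 20(1.007825) + 18.998403 + 14.003074 + 15.994915
    = 120.000000 + 20.156500 + 18.998403 + 14.003074 + 15.994915 = 189.152892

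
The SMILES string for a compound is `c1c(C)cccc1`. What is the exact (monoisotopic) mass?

92.0626

Atom tally by fragment:
  benzene ring core → C:6 H:6
  (− 1 ring H displaced by substituents)
  + CH3 → C:1 H:3
Element totals:
  C: 7
  H: 8
Molecular formula: C7H8.
  M = 7(12.0) + 8(1.007825)
    = 84.000000 + 8.062600 = 92.062600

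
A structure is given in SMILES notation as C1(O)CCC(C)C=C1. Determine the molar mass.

Atom tally by fragment:
  cyclohexene ring core → C:6 H:10
  (− 2 ring H displaced by substituents)
  + OH → O:1 H:1
  + CH3 → C:1 H:3
Element totals:
  C: 7
  H: 12
  O: 1
Molecular formula: C7H12O.
  M = 7(12.011) + 12(1.008) + 15.999
    = 84.077 + 12.096 + 15.999 = 112.172

112.17 g/mol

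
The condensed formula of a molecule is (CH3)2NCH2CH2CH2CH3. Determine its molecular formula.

C6H15N

Element totals:
  C: 6
  H: 15
  N: 1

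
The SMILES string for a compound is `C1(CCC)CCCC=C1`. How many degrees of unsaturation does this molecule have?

2

Atom tally by fragment:
  cyclohexene ring core → C:6 H:10
  (− 1 ring H displaced by substituents)
  + CH2CH2CH3 → C:3 H:7
Element totals:
  C: 9
  H: 16
Molecular formula: C9H16.
DoU = (2C + 2 + N − H − X) / 2 = (2·9 + 2 + 0 − 16 − 0) / 2 = 2.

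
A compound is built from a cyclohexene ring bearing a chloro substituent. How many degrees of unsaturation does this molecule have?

2

Atom tally by fragment:
  cyclohexene ring core → C:6 H:10
  (− 1 ring H displaced by substituents)
  + Cl → Cl:1
Element totals:
  C: 6
  H: 9
  Cl: 1
Molecular formula: C6H9Cl.
DoU = (2C + 2 + N − H − X) / 2 = (2·6 + 2 + 0 − 9 − 1) / 2 = 2.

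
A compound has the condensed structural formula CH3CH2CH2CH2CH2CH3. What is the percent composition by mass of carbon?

83.62%

Element totals:
  C: 6
  H: 14
Molecular formula: C6H14.
Molar mass = 86.178 g/mol.
Mass from C: 6 × 12.011 = 72.066 g/mol.
%C = 72.066 / 86.178 × 100 = 83.62%.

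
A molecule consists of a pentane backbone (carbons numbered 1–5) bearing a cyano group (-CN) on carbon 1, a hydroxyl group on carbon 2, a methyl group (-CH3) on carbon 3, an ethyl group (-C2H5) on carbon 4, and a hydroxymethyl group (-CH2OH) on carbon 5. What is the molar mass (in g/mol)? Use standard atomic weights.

Atom tally by fragment:
  NCCH2 → C:2 H:2 N:1
  CH(OH) → C:1 H:2 O:1
  CH(CH3) → C:2 H:4
  CH(C2H5) → C:3 H:6
  CH2CH2OH → C:2 H:5 O:1
Element totals:
  C: 10
  H: 19
  N: 1
  O: 2
Molecular formula: C10H19NO2.
  M = 10(12.011) + 19(1.008) + 14.007 + 2(15.999)
    = 120.110 + 19.152 + 14.007 + 31.998 = 185.267

185.27 g/mol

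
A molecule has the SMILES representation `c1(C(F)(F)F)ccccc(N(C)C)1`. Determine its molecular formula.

Atom tally by fragment:
  benzene ring core → C:6 H:6
  (− 2 ring H displaced by substituents)
  + CF3 → C:1 F:3
  + N(CH3)2 → N:1 C:2 H:6
Element totals:
  C: 9
  H: 10
  F: 3
  N: 1

C9H10F3N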